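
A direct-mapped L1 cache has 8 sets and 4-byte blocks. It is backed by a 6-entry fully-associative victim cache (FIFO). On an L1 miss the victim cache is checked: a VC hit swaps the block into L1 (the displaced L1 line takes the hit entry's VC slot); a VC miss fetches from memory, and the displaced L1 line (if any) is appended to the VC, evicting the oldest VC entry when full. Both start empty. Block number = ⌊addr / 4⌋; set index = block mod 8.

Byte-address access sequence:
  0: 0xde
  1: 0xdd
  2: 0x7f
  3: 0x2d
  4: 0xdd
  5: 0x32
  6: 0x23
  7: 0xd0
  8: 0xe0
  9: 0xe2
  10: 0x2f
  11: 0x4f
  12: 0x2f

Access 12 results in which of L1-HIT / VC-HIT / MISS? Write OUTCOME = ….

OUTCOME = VC-HIT

0: 0xde (blk 55, set 7) → MISS  vc=[]
1: 0xdd (blk 55, set 7) → L1-HIT  vc=[]
2: 0x7f (blk 31, set 7) → MISS  vc=[55]
3: 0x2d (blk 11, set 3) → MISS  vc=[55]
4: 0xdd (blk 55, set 7) → VC-HIT  vc=[31]
5: 0x32 (blk 12, set 4) → MISS  vc=[31]
6: 0x23 (blk 8, set 0) → MISS  vc=[31]
7: 0xd0 (blk 52, set 4) → MISS  vc=[31, 12]
8: 0xe0 (blk 56, set 0) → MISS  vc=[31, 12, 8]
9: 0xe2 (blk 56, set 0) → L1-HIT  vc=[31, 12, 8]
10: 0x2f (blk 11, set 3) → L1-HIT  vc=[31, 12, 8]
11: 0x4f (blk 19, set 3) → MISS  vc=[31, 12, 8, 11]
12: 0x2f (blk 11, set 3) → VC-HIT  vc=[31, 12, 8, 19]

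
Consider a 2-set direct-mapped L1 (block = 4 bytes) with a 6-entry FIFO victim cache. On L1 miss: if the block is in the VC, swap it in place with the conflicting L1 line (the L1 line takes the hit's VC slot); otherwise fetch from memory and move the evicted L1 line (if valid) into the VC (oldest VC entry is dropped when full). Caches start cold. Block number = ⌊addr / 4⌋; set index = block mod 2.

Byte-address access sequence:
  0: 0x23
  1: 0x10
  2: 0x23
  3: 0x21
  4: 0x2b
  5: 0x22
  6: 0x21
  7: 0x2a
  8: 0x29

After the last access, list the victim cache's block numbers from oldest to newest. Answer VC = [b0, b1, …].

0: 0x23 (blk 8, set 0) → MISS  vc=[]
1: 0x10 (blk 4, set 0) → MISS  vc=[8]
2: 0x23 (blk 8, set 0) → VC-HIT  vc=[4]
3: 0x21 (blk 8, set 0) → L1-HIT  vc=[4]
4: 0x2b (blk 10, set 0) → MISS  vc=[4, 8]
5: 0x22 (blk 8, set 0) → VC-HIT  vc=[4, 10]
6: 0x21 (blk 8, set 0) → L1-HIT  vc=[4, 10]
7: 0x2a (blk 10, set 0) → VC-HIT  vc=[4, 8]
8: 0x29 (blk 10, set 0) → L1-HIT  vc=[4, 8]

VC = [4, 8]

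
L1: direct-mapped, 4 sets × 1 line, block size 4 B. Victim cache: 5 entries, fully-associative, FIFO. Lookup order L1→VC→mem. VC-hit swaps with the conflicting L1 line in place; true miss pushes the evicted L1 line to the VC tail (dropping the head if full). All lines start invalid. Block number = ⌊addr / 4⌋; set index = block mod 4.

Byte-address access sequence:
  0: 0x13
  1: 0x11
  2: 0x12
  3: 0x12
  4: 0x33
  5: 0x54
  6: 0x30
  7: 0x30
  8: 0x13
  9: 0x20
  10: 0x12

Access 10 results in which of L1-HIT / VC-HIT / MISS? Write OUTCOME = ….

0: 0x13 (blk 4, set 0) → MISS  vc=[]
1: 0x11 (blk 4, set 0) → L1-HIT  vc=[]
2: 0x12 (blk 4, set 0) → L1-HIT  vc=[]
3: 0x12 (blk 4, set 0) → L1-HIT  vc=[]
4: 0x33 (blk 12, set 0) → MISS  vc=[4]
5: 0x54 (blk 21, set 1) → MISS  vc=[4]
6: 0x30 (blk 12, set 0) → L1-HIT  vc=[4]
7: 0x30 (blk 12, set 0) → L1-HIT  vc=[4]
8: 0x13 (blk 4, set 0) → VC-HIT  vc=[12]
9: 0x20 (blk 8, set 0) → MISS  vc=[12, 4]
10: 0x12 (blk 4, set 0) → VC-HIT  vc=[12, 8]

OUTCOME = VC-HIT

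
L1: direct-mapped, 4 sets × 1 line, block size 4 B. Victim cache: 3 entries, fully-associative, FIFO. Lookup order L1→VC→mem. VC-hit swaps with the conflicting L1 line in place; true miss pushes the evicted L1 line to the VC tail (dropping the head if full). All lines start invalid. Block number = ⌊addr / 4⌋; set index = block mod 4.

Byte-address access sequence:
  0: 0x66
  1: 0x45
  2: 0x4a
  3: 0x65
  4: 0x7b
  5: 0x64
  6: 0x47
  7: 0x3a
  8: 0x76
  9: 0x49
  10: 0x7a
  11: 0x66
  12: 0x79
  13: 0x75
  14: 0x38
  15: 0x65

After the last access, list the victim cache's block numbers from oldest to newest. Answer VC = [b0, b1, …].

  [0] addr=0x66 blk=25 s=1: MISS | VC []
  [1] addr=0x45 blk=17 s=1: MISS | VC [25]
  [2] addr=0x4a blk=18 s=2: MISS | VC [25]
  [3] addr=0x65 blk=25 s=1: VC-HIT | VC [17]
  [4] addr=0x7b blk=30 s=2: MISS | VC [17, 18]
  [5] addr=0x64 blk=25 s=1: L1-HIT | VC [17, 18]
  [6] addr=0x47 blk=17 s=1: VC-HIT | VC [25, 18]
  [7] addr=0x3a blk=14 s=2: MISS | VC [25, 18, 30]
  [8] addr=0x76 blk=29 s=1: MISS | VC [18, 30, 17]
  [9] addr=0x49 blk=18 s=2: VC-HIT | VC [14, 30, 17]
  [10] addr=0x7a blk=30 s=2: VC-HIT | VC [14, 18, 17]
  [11] addr=0x66 blk=25 s=1: MISS | VC [18, 17, 29]
  [12] addr=0x79 blk=30 s=2: L1-HIT | VC [18, 17, 29]
  [13] addr=0x75 blk=29 s=1: VC-HIT | VC [18, 17, 25]
  [14] addr=0x38 blk=14 s=2: MISS | VC [17, 25, 30]
  [15] addr=0x65 blk=25 s=1: VC-HIT | VC [17, 29, 30]

VC = [17, 29, 30]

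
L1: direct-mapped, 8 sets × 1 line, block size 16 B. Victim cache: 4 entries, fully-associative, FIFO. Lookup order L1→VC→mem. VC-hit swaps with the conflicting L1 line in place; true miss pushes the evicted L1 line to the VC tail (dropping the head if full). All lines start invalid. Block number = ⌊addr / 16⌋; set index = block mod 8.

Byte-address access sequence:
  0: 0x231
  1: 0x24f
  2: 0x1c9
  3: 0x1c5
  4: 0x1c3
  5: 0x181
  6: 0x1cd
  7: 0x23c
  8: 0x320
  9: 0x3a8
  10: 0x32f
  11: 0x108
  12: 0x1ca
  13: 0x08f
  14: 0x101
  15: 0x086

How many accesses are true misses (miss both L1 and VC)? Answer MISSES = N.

#0 0x231→b35/s3 MISS; vc=[]
#1 0x24f→b36/s4 MISS; vc=[]
#2 0x1c9→b28/s4 MISS; vc=[36]
#3 0x1c5→b28/s4 L1-HIT; vc=[36]
#4 0x1c3→b28/s4 L1-HIT; vc=[36]
#5 0x181→b24/s0 MISS; vc=[36]
#6 0x1cd→b28/s4 L1-HIT; vc=[36]
#7 0x23c→b35/s3 L1-HIT; vc=[36]
#8 0x320→b50/s2 MISS; vc=[36]
#9 0x3a8→b58/s2 MISS; vc=[36,50]
#10 0x32f→b50/s2 VC-HIT; vc=[36,58]
#11 0x108→b16/s0 MISS; vc=[36,58,24]
#12 0x1ca→b28/s4 L1-HIT; vc=[36,58,24]
#13 0x8f→b8/s0 MISS; vc=[36,58,24,16]
#14 0x101→b16/s0 VC-HIT; vc=[36,58,24,8]
#15 0x86→b8/s0 VC-HIT; vc=[36,58,24,16]

MISSES = 8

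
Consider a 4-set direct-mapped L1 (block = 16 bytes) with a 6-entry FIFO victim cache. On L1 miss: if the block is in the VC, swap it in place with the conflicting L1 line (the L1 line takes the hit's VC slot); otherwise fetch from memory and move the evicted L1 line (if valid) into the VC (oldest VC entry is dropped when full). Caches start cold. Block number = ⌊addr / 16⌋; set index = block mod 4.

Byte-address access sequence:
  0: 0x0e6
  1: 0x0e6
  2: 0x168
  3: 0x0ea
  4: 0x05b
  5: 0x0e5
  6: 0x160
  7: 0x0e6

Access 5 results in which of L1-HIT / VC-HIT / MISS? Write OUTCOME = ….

0: 0xe6 (blk 14, set 2) → MISS  vc=[]
1: 0xe6 (blk 14, set 2) → L1-HIT  vc=[]
2: 0x168 (blk 22, set 2) → MISS  vc=[14]
3: 0xea (blk 14, set 2) → VC-HIT  vc=[22]
4: 0x5b (blk 5, set 1) → MISS  vc=[22]
5: 0xe5 (blk 14, set 2) → L1-HIT  vc=[22]
6: 0x160 (blk 22, set 2) → VC-HIT  vc=[14]
7: 0xe6 (blk 14, set 2) → VC-HIT  vc=[22]

OUTCOME = L1-HIT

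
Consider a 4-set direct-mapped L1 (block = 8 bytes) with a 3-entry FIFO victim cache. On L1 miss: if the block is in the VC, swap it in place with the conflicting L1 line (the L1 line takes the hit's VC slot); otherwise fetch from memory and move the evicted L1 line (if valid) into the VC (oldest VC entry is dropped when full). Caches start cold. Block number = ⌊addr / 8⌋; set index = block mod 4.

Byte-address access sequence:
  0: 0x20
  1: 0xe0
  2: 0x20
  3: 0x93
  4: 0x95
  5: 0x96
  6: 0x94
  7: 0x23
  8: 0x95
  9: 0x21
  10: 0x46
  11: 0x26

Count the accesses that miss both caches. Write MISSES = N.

MISSES = 4

0: 0x20 (blk 4, set 0) → MISS  vc=[]
1: 0xe0 (blk 28, set 0) → MISS  vc=[4]
2: 0x20 (blk 4, set 0) → VC-HIT  vc=[28]
3: 0x93 (blk 18, set 2) → MISS  vc=[28]
4: 0x95 (blk 18, set 2) → L1-HIT  vc=[28]
5: 0x96 (blk 18, set 2) → L1-HIT  vc=[28]
6: 0x94 (blk 18, set 2) → L1-HIT  vc=[28]
7: 0x23 (blk 4, set 0) → L1-HIT  vc=[28]
8: 0x95 (blk 18, set 2) → L1-HIT  vc=[28]
9: 0x21 (blk 4, set 0) → L1-HIT  vc=[28]
10: 0x46 (blk 8, set 0) → MISS  vc=[28, 4]
11: 0x26 (blk 4, set 0) → VC-HIT  vc=[28, 8]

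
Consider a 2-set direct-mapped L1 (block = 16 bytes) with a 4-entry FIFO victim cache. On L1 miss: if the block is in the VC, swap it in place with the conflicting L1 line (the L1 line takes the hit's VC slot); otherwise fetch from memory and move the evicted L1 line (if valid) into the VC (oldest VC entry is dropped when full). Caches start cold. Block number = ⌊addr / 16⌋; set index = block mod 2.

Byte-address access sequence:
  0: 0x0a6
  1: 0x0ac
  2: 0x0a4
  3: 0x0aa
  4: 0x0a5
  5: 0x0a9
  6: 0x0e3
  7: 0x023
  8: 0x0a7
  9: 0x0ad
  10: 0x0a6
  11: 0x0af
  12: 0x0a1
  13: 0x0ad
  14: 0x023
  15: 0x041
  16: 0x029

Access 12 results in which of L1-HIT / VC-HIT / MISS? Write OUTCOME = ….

OUTCOME = L1-HIT

  [0] addr=0xa6 blk=10 s=0: MISS | VC []
  [1] addr=0xac blk=10 s=0: L1-HIT | VC []
  [2] addr=0xa4 blk=10 s=0: L1-HIT | VC []
  [3] addr=0xaa blk=10 s=0: L1-HIT | VC []
  [4] addr=0xa5 blk=10 s=0: L1-HIT | VC []
  [5] addr=0xa9 blk=10 s=0: L1-HIT | VC []
  [6] addr=0xe3 blk=14 s=0: MISS | VC [10]
  [7] addr=0x23 blk=2 s=0: MISS | VC [10, 14]
  [8] addr=0xa7 blk=10 s=0: VC-HIT | VC [2, 14]
  [9] addr=0xad blk=10 s=0: L1-HIT | VC [2, 14]
  [10] addr=0xa6 blk=10 s=0: L1-HIT | VC [2, 14]
  [11] addr=0xaf blk=10 s=0: L1-HIT | VC [2, 14]
  [12] addr=0xa1 blk=10 s=0: L1-HIT | VC [2, 14]
  [13] addr=0xad blk=10 s=0: L1-HIT | VC [2, 14]
  [14] addr=0x23 blk=2 s=0: VC-HIT | VC [10, 14]
  [15] addr=0x41 blk=4 s=0: MISS | VC [10, 14, 2]
  [16] addr=0x29 blk=2 s=0: VC-HIT | VC [10, 14, 4]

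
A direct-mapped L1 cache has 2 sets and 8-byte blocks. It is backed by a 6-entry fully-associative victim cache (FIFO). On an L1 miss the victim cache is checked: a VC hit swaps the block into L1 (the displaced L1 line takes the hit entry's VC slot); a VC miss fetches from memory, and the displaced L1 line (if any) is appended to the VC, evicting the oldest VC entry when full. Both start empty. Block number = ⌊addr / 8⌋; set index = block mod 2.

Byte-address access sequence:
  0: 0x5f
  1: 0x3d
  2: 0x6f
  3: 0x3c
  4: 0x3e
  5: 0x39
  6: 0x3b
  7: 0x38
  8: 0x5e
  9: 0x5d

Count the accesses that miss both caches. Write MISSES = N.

MISSES = 3

#0 0x5f→b11/s1 MISS; vc=[]
#1 0x3d→b7/s1 MISS; vc=[11]
#2 0x6f→b13/s1 MISS; vc=[11,7]
#3 0x3c→b7/s1 VC-HIT; vc=[11,13]
#4 0x3e→b7/s1 L1-HIT; vc=[11,13]
#5 0x39→b7/s1 L1-HIT; vc=[11,13]
#6 0x3b→b7/s1 L1-HIT; vc=[11,13]
#7 0x38→b7/s1 L1-HIT; vc=[11,13]
#8 0x5e→b11/s1 VC-HIT; vc=[7,13]
#9 0x5d→b11/s1 L1-HIT; vc=[7,13]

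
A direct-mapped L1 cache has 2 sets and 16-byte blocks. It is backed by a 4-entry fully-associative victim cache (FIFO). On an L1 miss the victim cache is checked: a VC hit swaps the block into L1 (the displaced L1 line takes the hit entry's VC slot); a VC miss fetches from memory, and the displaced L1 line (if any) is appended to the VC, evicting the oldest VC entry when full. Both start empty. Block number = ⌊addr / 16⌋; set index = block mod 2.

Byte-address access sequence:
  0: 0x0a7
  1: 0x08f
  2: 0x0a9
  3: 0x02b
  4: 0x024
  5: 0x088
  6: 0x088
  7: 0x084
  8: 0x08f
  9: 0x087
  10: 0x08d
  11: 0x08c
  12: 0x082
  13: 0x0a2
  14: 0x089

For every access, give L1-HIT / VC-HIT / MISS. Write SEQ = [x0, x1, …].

SEQ = [MISS, MISS, VC-HIT, MISS, L1-HIT, VC-HIT, L1-HIT, L1-HIT, L1-HIT, L1-HIT, L1-HIT, L1-HIT, L1-HIT, VC-HIT, VC-HIT]

#0 0xa7→b10/s0 MISS; vc=[]
#1 0x8f→b8/s0 MISS; vc=[10]
#2 0xa9→b10/s0 VC-HIT; vc=[8]
#3 0x2b→b2/s0 MISS; vc=[8,10]
#4 0x24→b2/s0 L1-HIT; vc=[8,10]
#5 0x88→b8/s0 VC-HIT; vc=[2,10]
#6 0x88→b8/s0 L1-HIT; vc=[2,10]
#7 0x84→b8/s0 L1-HIT; vc=[2,10]
#8 0x8f→b8/s0 L1-HIT; vc=[2,10]
#9 0x87→b8/s0 L1-HIT; vc=[2,10]
#10 0x8d→b8/s0 L1-HIT; vc=[2,10]
#11 0x8c→b8/s0 L1-HIT; vc=[2,10]
#12 0x82→b8/s0 L1-HIT; vc=[2,10]
#13 0xa2→b10/s0 VC-HIT; vc=[2,8]
#14 0x89→b8/s0 VC-HIT; vc=[2,10]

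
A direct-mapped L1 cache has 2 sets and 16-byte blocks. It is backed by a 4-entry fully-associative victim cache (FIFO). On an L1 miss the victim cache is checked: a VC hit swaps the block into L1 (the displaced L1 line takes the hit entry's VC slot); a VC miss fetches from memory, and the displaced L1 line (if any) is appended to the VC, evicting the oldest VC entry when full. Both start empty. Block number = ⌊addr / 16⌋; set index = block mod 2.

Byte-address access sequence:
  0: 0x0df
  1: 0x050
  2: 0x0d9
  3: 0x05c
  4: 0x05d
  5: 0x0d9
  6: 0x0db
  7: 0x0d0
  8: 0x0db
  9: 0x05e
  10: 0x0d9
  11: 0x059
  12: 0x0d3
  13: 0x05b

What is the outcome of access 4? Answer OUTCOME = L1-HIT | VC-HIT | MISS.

OUTCOME = L1-HIT

#0 0xdf→b13/s1 MISS; vc=[]
#1 0x50→b5/s1 MISS; vc=[13]
#2 0xd9→b13/s1 VC-HIT; vc=[5]
#3 0x5c→b5/s1 VC-HIT; vc=[13]
#4 0x5d→b5/s1 L1-HIT; vc=[13]
#5 0xd9→b13/s1 VC-HIT; vc=[5]
#6 0xdb→b13/s1 L1-HIT; vc=[5]
#7 0xd0→b13/s1 L1-HIT; vc=[5]
#8 0xdb→b13/s1 L1-HIT; vc=[5]
#9 0x5e→b5/s1 VC-HIT; vc=[13]
#10 0xd9→b13/s1 VC-HIT; vc=[5]
#11 0x59→b5/s1 VC-HIT; vc=[13]
#12 0xd3→b13/s1 VC-HIT; vc=[5]
#13 0x5b→b5/s1 VC-HIT; vc=[13]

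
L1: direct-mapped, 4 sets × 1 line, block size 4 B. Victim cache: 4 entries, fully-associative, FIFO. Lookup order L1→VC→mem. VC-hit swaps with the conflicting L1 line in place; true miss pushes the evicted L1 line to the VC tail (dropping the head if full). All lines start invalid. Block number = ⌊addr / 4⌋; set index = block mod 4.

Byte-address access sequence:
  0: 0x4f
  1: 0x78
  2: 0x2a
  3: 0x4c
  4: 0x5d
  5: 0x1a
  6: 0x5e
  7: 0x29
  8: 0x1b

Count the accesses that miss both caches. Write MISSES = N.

  [0] addr=0x4f blk=19 s=3: MISS | VC []
  [1] addr=0x78 blk=30 s=2: MISS | VC []
  [2] addr=0x2a blk=10 s=2: MISS | VC [30]
  [3] addr=0x4c blk=19 s=3: L1-HIT | VC [30]
  [4] addr=0x5d blk=23 s=3: MISS | VC [30, 19]
  [5] addr=0x1a blk=6 s=2: MISS | VC [30, 19, 10]
  [6] addr=0x5e blk=23 s=3: L1-HIT | VC [30, 19, 10]
  [7] addr=0x29 blk=10 s=2: VC-HIT | VC [30, 19, 6]
  [8] addr=0x1b blk=6 s=2: VC-HIT | VC [30, 19, 10]

MISSES = 5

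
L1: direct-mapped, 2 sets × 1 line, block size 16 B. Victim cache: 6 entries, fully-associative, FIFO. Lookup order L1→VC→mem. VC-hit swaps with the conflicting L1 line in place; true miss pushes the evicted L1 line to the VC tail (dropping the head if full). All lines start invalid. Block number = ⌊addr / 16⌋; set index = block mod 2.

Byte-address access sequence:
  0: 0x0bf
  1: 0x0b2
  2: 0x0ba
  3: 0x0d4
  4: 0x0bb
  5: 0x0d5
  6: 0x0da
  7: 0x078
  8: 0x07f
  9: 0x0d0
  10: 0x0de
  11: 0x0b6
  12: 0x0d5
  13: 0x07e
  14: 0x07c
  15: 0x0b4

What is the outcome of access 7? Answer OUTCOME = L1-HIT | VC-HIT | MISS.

OUTCOME = MISS

0: 0xbf (blk 11, set 1) → MISS  vc=[]
1: 0xb2 (blk 11, set 1) → L1-HIT  vc=[]
2: 0xba (blk 11, set 1) → L1-HIT  vc=[]
3: 0xd4 (blk 13, set 1) → MISS  vc=[11]
4: 0xbb (blk 11, set 1) → VC-HIT  vc=[13]
5: 0xd5 (blk 13, set 1) → VC-HIT  vc=[11]
6: 0xda (blk 13, set 1) → L1-HIT  vc=[11]
7: 0x78 (blk 7, set 1) → MISS  vc=[11, 13]
8: 0x7f (blk 7, set 1) → L1-HIT  vc=[11, 13]
9: 0xd0 (blk 13, set 1) → VC-HIT  vc=[11, 7]
10: 0xde (blk 13, set 1) → L1-HIT  vc=[11, 7]
11: 0xb6 (blk 11, set 1) → VC-HIT  vc=[13, 7]
12: 0xd5 (blk 13, set 1) → VC-HIT  vc=[11, 7]
13: 0x7e (blk 7, set 1) → VC-HIT  vc=[11, 13]
14: 0x7c (blk 7, set 1) → L1-HIT  vc=[11, 13]
15: 0xb4 (blk 11, set 1) → VC-HIT  vc=[7, 13]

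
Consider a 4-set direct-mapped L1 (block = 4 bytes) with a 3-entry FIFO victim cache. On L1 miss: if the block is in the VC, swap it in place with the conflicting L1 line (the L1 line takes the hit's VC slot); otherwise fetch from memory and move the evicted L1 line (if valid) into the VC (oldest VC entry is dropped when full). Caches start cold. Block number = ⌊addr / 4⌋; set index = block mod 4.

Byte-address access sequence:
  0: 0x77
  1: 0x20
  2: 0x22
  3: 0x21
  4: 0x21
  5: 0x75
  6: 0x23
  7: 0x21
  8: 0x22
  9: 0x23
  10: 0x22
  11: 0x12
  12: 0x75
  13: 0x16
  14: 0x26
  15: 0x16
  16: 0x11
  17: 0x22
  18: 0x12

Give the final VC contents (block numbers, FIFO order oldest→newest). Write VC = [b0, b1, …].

VC = [8, 29, 9]

#0 0x77→b29/s1 MISS; vc=[]
#1 0x20→b8/s0 MISS; vc=[]
#2 0x22→b8/s0 L1-HIT; vc=[]
#3 0x21→b8/s0 L1-HIT; vc=[]
#4 0x21→b8/s0 L1-HIT; vc=[]
#5 0x75→b29/s1 L1-HIT; vc=[]
#6 0x23→b8/s0 L1-HIT; vc=[]
#7 0x21→b8/s0 L1-HIT; vc=[]
#8 0x22→b8/s0 L1-HIT; vc=[]
#9 0x23→b8/s0 L1-HIT; vc=[]
#10 0x22→b8/s0 L1-HIT; vc=[]
#11 0x12→b4/s0 MISS; vc=[8]
#12 0x75→b29/s1 L1-HIT; vc=[8]
#13 0x16→b5/s1 MISS; vc=[8,29]
#14 0x26→b9/s1 MISS; vc=[8,29,5]
#15 0x16→b5/s1 VC-HIT; vc=[8,29,9]
#16 0x11→b4/s0 L1-HIT; vc=[8,29,9]
#17 0x22→b8/s0 VC-HIT; vc=[4,29,9]
#18 0x12→b4/s0 VC-HIT; vc=[8,29,9]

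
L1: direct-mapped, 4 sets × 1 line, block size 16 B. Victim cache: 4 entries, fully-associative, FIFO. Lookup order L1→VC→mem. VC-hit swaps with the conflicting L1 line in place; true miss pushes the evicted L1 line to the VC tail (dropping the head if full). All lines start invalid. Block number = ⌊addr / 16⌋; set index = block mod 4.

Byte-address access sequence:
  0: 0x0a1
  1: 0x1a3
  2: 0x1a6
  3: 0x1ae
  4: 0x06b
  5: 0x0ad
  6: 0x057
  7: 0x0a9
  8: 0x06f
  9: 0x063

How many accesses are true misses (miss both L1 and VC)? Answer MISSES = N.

#0 0xa1→b10/s2 MISS; vc=[]
#1 0x1a3→b26/s2 MISS; vc=[10]
#2 0x1a6→b26/s2 L1-HIT; vc=[10]
#3 0x1ae→b26/s2 L1-HIT; vc=[10]
#4 0x6b→b6/s2 MISS; vc=[10,26]
#5 0xad→b10/s2 VC-HIT; vc=[6,26]
#6 0x57→b5/s1 MISS; vc=[6,26]
#7 0xa9→b10/s2 L1-HIT; vc=[6,26]
#8 0x6f→b6/s2 VC-HIT; vc=[10,26]
#9 0x63→b6/s2 L1-HIT; vc=[10,26]

MISSES = 4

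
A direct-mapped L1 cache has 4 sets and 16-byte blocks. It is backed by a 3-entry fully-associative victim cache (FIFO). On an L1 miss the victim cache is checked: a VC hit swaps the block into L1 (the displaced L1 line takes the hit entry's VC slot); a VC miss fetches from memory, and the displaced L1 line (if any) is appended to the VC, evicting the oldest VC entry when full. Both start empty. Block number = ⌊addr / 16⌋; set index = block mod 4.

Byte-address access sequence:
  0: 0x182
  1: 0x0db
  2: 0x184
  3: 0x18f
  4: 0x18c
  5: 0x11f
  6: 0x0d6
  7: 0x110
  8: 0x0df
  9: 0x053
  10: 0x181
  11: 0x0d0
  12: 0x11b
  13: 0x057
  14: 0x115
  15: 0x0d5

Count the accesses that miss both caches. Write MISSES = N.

MISSES = 4

  [0] addr=0x182 blk=24 s=0: MISS | VC []
  [1] addr=0xdb blk=13 s=1: MISS | VC []
  [2] addr=0x184 blk=24 s=0: L1-HIT | VC []
  [3] addr=0x18f blk=24 s=0: L1-HIT | VC []
  [4] addr=0x18c blk=24 s=0: L1-HIT | VC []
  [5] addr=0x11f blk=17 s=1: MISS | VC [13]
  [6] addr=0xd6 blk=13 s=1: VC-HIT | VC [17]
  [7] addr=0x110 blk=17 s=1: VC-HIT | VC [13]
  [8] addr=0xdf blk=13 s=1: VC-HIT | VC [17]
  [9] addr=0x53 blk=5 s=1: MISS | VC [17, 13]
  [10] addr=0x181 blk=24 s=0: L1-HIT | VC [17, 13]
  [11] addr=0xd0 blk=13 s=1: VC-HIT | VC [17, 5]
  [12] addr=0x11b blk=17 s=1: VC-HIT | VC [13, 5]
  [13] addr=0x57 blk=5 s=1: VC-HIT | VC [13, 17]
  [14] addr=0x115 blk=17 s=1: VC-HIT | VC [13, 5]
  [15] addr=0xd5 blk=13 s=1: VC-HIT | VC [17, 5]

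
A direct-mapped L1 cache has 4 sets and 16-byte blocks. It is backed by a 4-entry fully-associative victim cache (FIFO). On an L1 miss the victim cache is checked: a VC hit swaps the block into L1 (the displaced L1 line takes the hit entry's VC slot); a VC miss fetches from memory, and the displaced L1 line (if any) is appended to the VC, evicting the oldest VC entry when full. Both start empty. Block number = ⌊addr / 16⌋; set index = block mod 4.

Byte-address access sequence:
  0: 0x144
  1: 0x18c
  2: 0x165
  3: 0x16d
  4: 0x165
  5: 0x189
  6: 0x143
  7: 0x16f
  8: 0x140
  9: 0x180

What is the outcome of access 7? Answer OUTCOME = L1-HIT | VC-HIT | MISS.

OUTCOME = L1-HIT

0: 0x144 (blk 20, set 0) → MISS  vc=[]
1: 0x18c (blk 24, set 0) → MISS  vc=[20]
2: 0x165 (blk 22, set 2) → MISS  vc=[20]
3: 0x16d (blk 22, set 2) → L1-HIT  vc=[20]
4: 0x165 (blk 22, set 2) → L1-HIT  vc=[20]
5: 0x189 (blk 24, set 0) → L1-HIT  vc=[20]
6: 0x143 (blk 20, set 0) → VC-HIT  vc=[24]
7: 0x16f (blk 22, set 2) → L1-HIT  vc=[24]
8: 0x140 (blk 20, set 0) → L1-HIT  vc=[24]
9: 0x180 (blk 24, set 0) → VC-HIT  vc=[20]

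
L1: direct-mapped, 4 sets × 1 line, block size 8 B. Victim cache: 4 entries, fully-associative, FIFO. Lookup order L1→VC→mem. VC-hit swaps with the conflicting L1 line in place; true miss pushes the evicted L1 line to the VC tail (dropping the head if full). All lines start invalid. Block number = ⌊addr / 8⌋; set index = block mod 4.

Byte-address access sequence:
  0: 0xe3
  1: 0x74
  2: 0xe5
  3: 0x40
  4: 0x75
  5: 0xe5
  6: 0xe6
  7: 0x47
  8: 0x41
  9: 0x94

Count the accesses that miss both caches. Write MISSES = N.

MISSES = 4

#0 0xe3→b28/s0 MISS; vc=[]
#1 0x74→b14/s2 MISS; vc=[]
#2 0xe5→b28/s0 L1-HIT; vc=[]
#3 0x40→b8/s0 MISS; vc=[28]
#4 0x75→b14/s2 L1-HIT; vc=[28]
#5 0xe5→b28/s0 VC-HIT; vc=[8]
#6 0xe6→b28/s0 L1-HIT; vc=[8]
#7 0x47→b8/s0 VC-HIT; vc=[28]
#8 0x41→b8/s0 L1-HIT; vc=[28]
#9 0x94→b18/s2 MISS; vc=[28,14]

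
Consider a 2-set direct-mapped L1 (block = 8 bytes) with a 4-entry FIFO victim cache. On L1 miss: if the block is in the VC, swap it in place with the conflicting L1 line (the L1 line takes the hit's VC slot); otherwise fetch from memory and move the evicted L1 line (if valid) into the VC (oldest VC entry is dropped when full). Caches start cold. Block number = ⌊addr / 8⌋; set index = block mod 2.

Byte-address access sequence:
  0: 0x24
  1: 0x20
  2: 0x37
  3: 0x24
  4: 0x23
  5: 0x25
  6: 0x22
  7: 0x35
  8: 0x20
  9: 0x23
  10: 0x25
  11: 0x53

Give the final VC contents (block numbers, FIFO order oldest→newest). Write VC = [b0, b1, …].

#0 0x24→b4/s0 MISS; vc=[]
#1 0x20→b4/s0 L1-HIT; vc=[]
#2 0x37→b6/s0 MISS; vc=[4]
#3 0x24→b4/s0 VC-HIT; vc=[6]
#4 0x23→b4/s0 L1-HIT; vc=[6]
#5 0x25→b4/s0 L1-HIT; vc=[6]
#6 0x22→b4/s0 L1-HIT; vc=[6]
#7 0x35→b6/s0 VC-HIT; vc=[4]
#8 0x20→b4/s0 VC-HIT; vc=[6]
#9 0x23→b4/s0 L1-HIT; vc=[6]
#10 0x25→b4/s0 L1-HIT; vc=[6]
#11 0x53→b10/s0 MISS; vc=[6,4]

VC = [6, 4]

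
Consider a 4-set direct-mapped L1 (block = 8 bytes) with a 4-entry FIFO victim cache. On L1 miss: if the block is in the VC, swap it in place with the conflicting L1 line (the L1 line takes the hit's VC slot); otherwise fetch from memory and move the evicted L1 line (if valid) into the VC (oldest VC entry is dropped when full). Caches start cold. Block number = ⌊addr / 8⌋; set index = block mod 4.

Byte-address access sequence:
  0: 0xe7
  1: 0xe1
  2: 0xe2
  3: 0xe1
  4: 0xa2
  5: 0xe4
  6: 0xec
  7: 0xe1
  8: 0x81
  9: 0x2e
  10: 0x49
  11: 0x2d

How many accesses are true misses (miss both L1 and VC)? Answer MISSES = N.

#0 0xe7→b28/s0 MISS; vc=[]
#1 0xe1→b28/s0 L1-HIT; vc=[]
#2 0xe2→b28/s0 L1-HIT; vc=[]
#3 0xe1→b28/s0 L1-HIT; vc=[]
#4 0xa2→b20/s0 MISS; vc=[28]
#5 0xe4→b28/s0 VC-HIT; vc=[20]
#6 0xec→b29/s1 MISS; vc=[20]
#7 0xe1→b28/s0 L1-HIT; vc=[20]
#8 0x81→b16/s0 MISS; vc=[20,28]
#9 0x2e→b5/s1 MISS; vc=[20,28,29]
#10 0x49→b9/s1 MISS; vc=[20,28,29,5]
#11 0x2d→b5/s1 VC-HIT; vc=[20,28,29,9]

MISSES = 6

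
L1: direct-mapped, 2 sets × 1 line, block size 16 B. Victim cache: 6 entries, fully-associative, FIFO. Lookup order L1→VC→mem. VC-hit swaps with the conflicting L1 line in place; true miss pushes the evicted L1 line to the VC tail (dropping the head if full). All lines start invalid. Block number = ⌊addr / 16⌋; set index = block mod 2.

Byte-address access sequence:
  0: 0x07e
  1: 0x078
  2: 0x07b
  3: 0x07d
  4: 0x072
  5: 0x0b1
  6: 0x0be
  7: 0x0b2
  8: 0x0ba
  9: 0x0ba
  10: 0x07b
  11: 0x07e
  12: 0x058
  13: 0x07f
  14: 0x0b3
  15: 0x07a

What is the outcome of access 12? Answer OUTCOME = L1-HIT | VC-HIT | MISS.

OUTCOME = MISS

0: 0x7e (blk 7, set 1) → MISS  vc=[]
1: 0x78 (blk 7, set 1) → L1-HIT  vc=[]
2: 0x7b (blk 7, set 1) → L1-HIT  vc=[]
3: 0x7d (blk 7, set 1) → L1-HIT  vc=[]
4: 0x72 (blk 7, set 1) → L1-HIT  vc=[]
5: 0xb1 (blk 11, set 1) → MISS  vc=[7]
6: 0xbe (blk 11, set 1) → L1-HIT  vc=[7]
7: 0xb2 (blk 11, set 1) → L1-HIT  vc=[7]
8: 0xba (blk 11, set 1) → L1-HIT  vc=[7]
9: 0xba (blk 11, set 1) → L1-HIT  vc=[7]
10: 0x7b (blk 7, set 1) → VC-HIT  vc=[11]
11: 0x7e (blk 7, set 1) → L1-HIT  vc=[11]
12: 0x58 (blk 5, set 1) → MISS  vc=[11, 7]
13: 0x7f (blk 7, set 1) → VC-HIT  vc=[11, 5]
14: 0xb3 (blk 11, set 1) → VC-HIT  vc=[7, 5]
15: 0x7a (blk 7, set 1) → VC-HIT  vc=[11, 5]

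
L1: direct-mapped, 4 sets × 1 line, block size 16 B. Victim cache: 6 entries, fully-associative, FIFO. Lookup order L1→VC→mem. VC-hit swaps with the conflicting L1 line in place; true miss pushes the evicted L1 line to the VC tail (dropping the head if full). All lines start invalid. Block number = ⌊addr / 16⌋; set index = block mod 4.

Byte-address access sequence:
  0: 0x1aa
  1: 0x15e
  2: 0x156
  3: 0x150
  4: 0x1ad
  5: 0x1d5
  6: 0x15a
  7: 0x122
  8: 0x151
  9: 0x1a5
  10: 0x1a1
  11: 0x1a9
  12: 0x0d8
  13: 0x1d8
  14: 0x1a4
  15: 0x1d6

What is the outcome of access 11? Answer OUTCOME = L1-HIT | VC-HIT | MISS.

OUTCOME = L1-HIT

0: 0x1aa (blk 26, set 2) → MISS  vc=[]
1: 0x15e (blk 21, set 1) → MISS  vc=[]
2: 0x156 (blk 21, set 1) → L1-HIT  vc=[]
3: 0x150 (blk 21, set 1) → L1-HIT  vc=[]
4: 0x1ad (blk 26, set 2) → L1-HIT  vc=[]
5: 0x1d5 (blk 29, set 1) → MISS  vc=[21]
6: 0x15a (blk 21, set 1) → VC-HIT  vc=[29]
7: 0x122 (blk 18, set 2) → MISS  vc=[29, 26]
8: 0x151 (blk 21, set 1) → L1-HIT  vc=[29, 26]
9: 0x1a5 (blk 26, set 2) → VC-HIT  vc=[29, 18]
10: 0x1a1 (blk 26, set 2) → L1-HIT  vc=[29, 18]
11: 0x1a9 (blk 26, set 2) → L1-HIT  vc=[29, 18]
12: 0xd8 (blk 13, set 1) → MISS  vc=[29, 18, 21]
13: 0x1d8 (blk 29, set 1) → VC-HIT  vc=[13, 18, 21]
14: 0x1a4 (blk 26, set 2) → L1-HIT  vc=[13, 18, 21]
15: 0x1d6 (blk 29, set 1) → L1-HIT  vc=[13, 18, 21]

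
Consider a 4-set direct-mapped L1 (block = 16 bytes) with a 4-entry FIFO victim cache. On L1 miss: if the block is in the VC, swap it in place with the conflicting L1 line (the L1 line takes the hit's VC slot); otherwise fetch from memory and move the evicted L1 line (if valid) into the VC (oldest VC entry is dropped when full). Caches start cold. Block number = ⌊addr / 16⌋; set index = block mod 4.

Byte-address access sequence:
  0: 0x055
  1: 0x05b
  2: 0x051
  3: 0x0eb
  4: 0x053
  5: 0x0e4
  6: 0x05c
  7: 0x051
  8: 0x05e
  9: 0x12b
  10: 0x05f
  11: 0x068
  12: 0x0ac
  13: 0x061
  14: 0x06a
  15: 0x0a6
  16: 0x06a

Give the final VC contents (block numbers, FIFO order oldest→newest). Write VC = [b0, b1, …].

0: 0x55 (blk 5, set 1) → MISS  vc=[]
1: 0x5b (blk 5, set 1) → L1-HIT  vc=[]
2: 0x51 (blk 5, set 1) → L1-HIT  vc=[]
3: 0xeb (blk 14, set 2) → MISS  vc=[]
4: 0x53 (blk 5, set 1) → L1-HIT  vc=[]
5: 0xe4 (blk 14, set 2) → L1-HIT  vc=[]
6: 0x5c (blk 5, set 1) → L1-HIT  vc=[]
7: 0x51 (blk 5, set 1) → L1-HIT  vc=[]
8: 0x5e (blk 5, set 1) → L1-HIT  vc=[]
9: 0x12b (blk 18, set 2) → MISS  vc=[14]
10: 0x5f (blk 5, set 1) → L1-HIT  vc=[14]
11: 0x68 (blk 6, set 2) → MISS  vc=[14, 18]
12: 0xac (blk 10, set 2) → MISS  vc=[14, 18, 6]
13: 0x61 (blk 6, set 2) → VC-HIT  vc=[14, 18, 10]
14: 0x6a (blk 6, set 2) → L1-HIT  vc=[14, 18, 10]
15: 0xa6 (blk 10, set 2) → VC-HIT  vc=[14, 18, 6]
16: 0x6a (blk 6, set 2) → VC-HIT  vc=[14, 18, 10]

VC = [14, 18, 10]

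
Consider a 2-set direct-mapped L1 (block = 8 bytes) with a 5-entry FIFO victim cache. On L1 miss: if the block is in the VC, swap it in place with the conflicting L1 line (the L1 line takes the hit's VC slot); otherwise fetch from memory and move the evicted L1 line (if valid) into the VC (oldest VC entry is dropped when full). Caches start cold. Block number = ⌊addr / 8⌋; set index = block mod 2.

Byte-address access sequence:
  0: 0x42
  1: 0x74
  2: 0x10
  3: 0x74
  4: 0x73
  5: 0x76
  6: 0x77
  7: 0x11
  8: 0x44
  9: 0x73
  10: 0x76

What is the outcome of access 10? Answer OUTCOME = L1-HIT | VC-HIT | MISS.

OUTCOME = L1-HIT

#0 0x42→b8/s0 MISS; vc=[]
#1 0x74→b14/s0 MISS; vc=[8]
#2 0x10→b2/s0 MISS; vc=[8,14]
#3 0x74→b14/s0 VC-HIT; vc=[8,2]
#4 0x73→b14/s0 L1-HIT; vc=[8,2]
#5 0x76→b14/s0 L1-HIT; vc=[8,2]
#6 0x77→b14/s0 L1-HIT; vc=[8,2]
#7 0x11→b2/s0 VC-HIT; vc=[8,14]
#8 0x44→b8/s0 VC-HIT; vc=[2,14]
#9 0x73→b14/s0 VC-HIT; vc=[2,8]
#10 0x76→b14/s0 L1-HIT; vc=[2,8]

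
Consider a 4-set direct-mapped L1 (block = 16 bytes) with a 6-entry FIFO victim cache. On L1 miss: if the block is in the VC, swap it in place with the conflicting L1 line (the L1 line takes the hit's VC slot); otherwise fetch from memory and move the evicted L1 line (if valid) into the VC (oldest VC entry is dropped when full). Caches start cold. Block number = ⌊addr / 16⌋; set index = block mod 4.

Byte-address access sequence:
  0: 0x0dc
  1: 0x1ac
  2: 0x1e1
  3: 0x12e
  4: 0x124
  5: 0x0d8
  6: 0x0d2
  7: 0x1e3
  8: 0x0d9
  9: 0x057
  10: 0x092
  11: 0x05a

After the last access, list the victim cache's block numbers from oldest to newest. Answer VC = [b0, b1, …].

0: 0xdc (blk 13, set 1) → MISS  vc=[]
1: 0x1ac (blk 26, set 2) → MISS  vc=[]
2: 0x1e1 (blk 30, set 2) → MISS  vc=[26]
3: 0x12e (blk 18, set 2) → MISS  vc=[26, 30]
4: 0x124 (blk 18, set 2) → L1-HIT  vc=[26, 30]
5: 0xd8 (blk 13, set 1) → L1-HIT  vc=[26, 30]
6: 0xd2 (blk 13, set 1) → L1-HIT  vc=[26, 30]
7: 0x1e3 (blk 30, set 2) → VC-HIT  vc=[26, 18]
8: 0xd9 (blk 13, set 1) → L1-HIT  vc=[26, 18]
9: 0x57 (blk 5, set 1) → MISS  vc=[26, 18, 13]
10: 0x92 (blk 9, set 1) → MISS  vc=[26, 18, 13, 5]
11: 0x5a (blk 5, set 1) → VC-HIT  vc=[26, 18, 13, 9]

VC = [26, 18, 13, 9]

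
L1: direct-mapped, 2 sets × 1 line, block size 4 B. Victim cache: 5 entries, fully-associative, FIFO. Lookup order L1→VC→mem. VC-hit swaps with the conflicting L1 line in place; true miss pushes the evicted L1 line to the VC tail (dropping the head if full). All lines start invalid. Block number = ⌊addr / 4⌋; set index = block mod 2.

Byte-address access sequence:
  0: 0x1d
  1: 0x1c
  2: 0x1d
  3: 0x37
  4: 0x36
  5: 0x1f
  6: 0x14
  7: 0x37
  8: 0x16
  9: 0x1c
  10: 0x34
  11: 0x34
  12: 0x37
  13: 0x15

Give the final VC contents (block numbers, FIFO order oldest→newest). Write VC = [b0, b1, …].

0: 0x1d (blk 7, set 1) → MISS  vc=[]
1: 0x1c (blk 7, set 1) → L1-HIT  vc=[]
2: 0x1d (blk 7, set 1) → L1-HIT  vc=[]
3: 0x37 (blk 13, set 1) → MISS  vc=[7]
4: 0x36 (blk 13, set 1) → L1-HIT  vc=[7]
5: 0x1f (blk 7, set 1) → VC-HIT  vc=[13]
6: 0x14 (blk 5, set 1) → MISS  vc=[13, 7]
7: 0x37 (blk 13, set 1) → VC-HIT  vc=[5, 7]
8: 0x16 (blk 5, set 1) → VC-HIT  vc=[13, 7]
9: 0x1c (blk 7, set 1) → VC-HIT  vc=[13, 5]
10: 0x34 (blk 13, set 1) → VC-HIT  vc=[7, 5]
11: 0x34 (blk 13, set 1) → L1-HIT  vc=[7, 5]
12: 0x37 (blk 13, set 1) → L1-HIT  vc=[7, 5]
13: 0x15 (blk 5, set 1) → VC-HIT  vc=[7, 13]

VC = [7, 13]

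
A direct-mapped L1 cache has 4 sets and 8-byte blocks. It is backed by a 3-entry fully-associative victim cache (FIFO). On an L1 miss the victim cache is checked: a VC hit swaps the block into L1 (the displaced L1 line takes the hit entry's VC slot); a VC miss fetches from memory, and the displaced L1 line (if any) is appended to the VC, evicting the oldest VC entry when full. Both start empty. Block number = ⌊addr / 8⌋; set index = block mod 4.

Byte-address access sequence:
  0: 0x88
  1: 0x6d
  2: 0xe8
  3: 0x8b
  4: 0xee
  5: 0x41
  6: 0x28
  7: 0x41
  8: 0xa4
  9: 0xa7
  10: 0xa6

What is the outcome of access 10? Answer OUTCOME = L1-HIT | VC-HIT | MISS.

OUTCOME = L1-HIT

  [0] addr=0x88 blk=17 s=1: MISS | VC []
  [1] addr=0x6d blk=13 s=1: MISS | VC [17]
  [2] addr=0xe8 blk=29 s=1: MISS | VC [17, 13]
  [3] addr=0x8b blk=17 s=1: VC-HIT | VC [29, 13]
  [4] addr=0xee blk=29 s=1: VC-HIT | VC [17, 13]
  [5] addr=0x41 blk=8 s=0: MISS | VC [17, 13]
  [6] addr=0x28 blk=5 s=1: MISS | VC [17, 13, 29]
  [7] addr=0x41 blk=8 s=0: L1-HIT | VC [17, 13, 29]
  [8] addr=0xa4 blk=20 s=0: MISS | VC [13, 29, 8]
  [9] addr=0xa7 blk=20 s=0: L1-HIT | VC [13, 29, 8]
  [10] addr=0xa6 blk=20 s=0: L1-HIT | VC [13, 29, 8]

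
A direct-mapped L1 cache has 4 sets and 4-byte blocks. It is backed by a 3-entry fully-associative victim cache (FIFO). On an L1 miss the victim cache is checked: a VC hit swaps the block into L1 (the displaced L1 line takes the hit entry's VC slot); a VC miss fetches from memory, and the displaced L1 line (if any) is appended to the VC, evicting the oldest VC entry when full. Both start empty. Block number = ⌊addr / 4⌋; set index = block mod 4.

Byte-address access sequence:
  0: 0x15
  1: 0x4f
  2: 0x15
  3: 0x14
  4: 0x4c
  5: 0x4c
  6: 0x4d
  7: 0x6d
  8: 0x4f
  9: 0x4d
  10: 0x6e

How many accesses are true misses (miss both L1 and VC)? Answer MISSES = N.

0: 0x15 (blk 5, set 1) → MISS  vc=[]
1: 0x4f (blk 19, set 3) → MISS  vc=[]
2: 0x15 (blk 5, set 1) → L1-HIT  vc=[]
3: 0x14 (blk 5, set 1) → L1-HIT  vc=[]
4: 0x4c (blk 19, set 3) → L1-HIT  vc=[]
5: 0x4c (blk 19, set 3) → L1-HIT  vc=[]
6: 0x4d (blk 19, set 3) → L1-HIT  vc=[]
7: 0x6d (blk 27, set 3) → MISS  vc=[19]
8: 0x4f (blk 19, set 3) → VC-HIT  vc=[27]
9: 0x4d (blk 19, set 3) → L1-HIT  vc=[27]
10: 0x6e (blk 27, set 3) → VC-HIT  vc=[19]

MISSES = 3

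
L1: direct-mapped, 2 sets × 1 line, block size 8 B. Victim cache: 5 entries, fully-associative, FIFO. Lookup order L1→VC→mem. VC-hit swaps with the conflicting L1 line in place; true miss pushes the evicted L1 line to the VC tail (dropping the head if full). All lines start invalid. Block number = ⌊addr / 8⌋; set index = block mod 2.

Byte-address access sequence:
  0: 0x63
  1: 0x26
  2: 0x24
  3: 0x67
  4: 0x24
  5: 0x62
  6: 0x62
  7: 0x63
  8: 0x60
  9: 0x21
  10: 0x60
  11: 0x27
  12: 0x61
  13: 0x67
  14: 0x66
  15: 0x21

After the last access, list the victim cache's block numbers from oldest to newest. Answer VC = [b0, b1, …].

0: 0x63 (blk 12, set 0) → MISS  vc=[]
1: 0x26 (blk 4, set 0) → MISS  vc=[12]
2: 0x24 (blk 4, set 0) → L1-HIT  vc=[12]
3: 0x67 (blk 12, set 0) → VC-HIT  vc=[4]
4: 0x24 (blk 4, set 0) → VC-HIT  vc=[12]
5: 0x62 (blk 12, set 0) → VC-HIT  vc=[4]
6: 0x62 (blk 12, set 0) → L1-HIT  vc=[4]
7: 0x63 (blk 12, set 0) → L1-HIT  vc=[4]
8: 0x60 (blk 12, set 0) → L1-HIT  vc=[4]
9: 0x21 (blk 4, set 0) → VC-HIT  vc=[12]
10: 0x60 (blk 12, set 0) → VC-HIT  vc=[4]
11: 0x27 (blk 4, set 0) → VC-HIT  vc=[12]
12: 0x61 (blk 12, set 0) → VC-HIT  vc=[4]
13: 0x67 (blk 12, set 0) → L1-HIT  vc=[4]
14: 0x66 (blk 12, set 0) → L1-HIT  vc=[4]
15: 0x21 (blk 4, set 0) → VC-HIT  vc=[12]

VC = [12]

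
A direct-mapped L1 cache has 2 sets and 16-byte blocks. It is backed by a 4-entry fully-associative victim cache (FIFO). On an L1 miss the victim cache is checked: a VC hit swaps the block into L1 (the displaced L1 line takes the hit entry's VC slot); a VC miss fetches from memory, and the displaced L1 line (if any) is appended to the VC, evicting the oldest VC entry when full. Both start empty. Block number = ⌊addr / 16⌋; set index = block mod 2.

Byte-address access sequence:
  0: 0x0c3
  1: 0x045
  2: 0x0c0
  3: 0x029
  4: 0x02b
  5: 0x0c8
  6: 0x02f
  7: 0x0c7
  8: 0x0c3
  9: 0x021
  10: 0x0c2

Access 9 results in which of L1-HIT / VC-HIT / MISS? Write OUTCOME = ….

OUTCOME = VC-HIT

#0 0xc3→b12/s0 MISS; vc=[]
#1 0x45→b4/s0 MISS; vc=[12]
#2 0xc0→b12/s0 VC-HIT; vc=[4]
#3 0x29→b2/s0 MISS; vc=[4,12]
#4 0x2b→b2/s0 L1-HIT; vc=[4,12]
#5 0xc8→b12/s0 VC-HIT; vc=[4,2]
#6 0x2f→b2/s0 VC-HIT; vc=[4,12]
#7 0xc7→b12/s0 VC-HIT; vc=[4,2]
#8 0xc3→b12/s0 L1-HIT; vc=[4,2]
#9 0x21→b2/s0 VC-HIT; vc=[4,12]
#10 0xc2→b12/s0 VC-HIT; vc=[4,2]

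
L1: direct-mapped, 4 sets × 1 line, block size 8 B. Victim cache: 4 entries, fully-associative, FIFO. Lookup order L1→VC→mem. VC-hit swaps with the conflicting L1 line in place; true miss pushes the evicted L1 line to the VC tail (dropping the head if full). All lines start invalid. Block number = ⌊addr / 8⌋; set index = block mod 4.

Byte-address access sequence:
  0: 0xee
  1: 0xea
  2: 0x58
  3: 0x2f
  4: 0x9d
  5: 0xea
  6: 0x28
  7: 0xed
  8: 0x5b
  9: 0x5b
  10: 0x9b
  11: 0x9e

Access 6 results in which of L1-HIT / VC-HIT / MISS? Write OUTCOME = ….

OUTCOME = VC-HIT

0: 0xee (blk 29, set 1) → MISS  vc=[]
1: 0xea (blk 29, set 1) → L1-HIT  vc=[]
2: 0x58 (blk 11, set 3) → MISS  vc=[]
3: 0x2f (blk 5, set 1) → MISS  vc=[29]
4: 0x9d (blk 19, set 3) → MISS  vc=[29, 11]
5: 0xea (blk 29, set 1) → VC-HIT  vc=[5, 11]
6: 0x28 (blk 5, set 1) → VC-HIT  vc=[29, 11]
7: 0xed (blk 29, set 1) → VC-HIT  vc=[5, 11]
8: 0x5b (blk 11, set 3) → VC-HIT  vc=[5, 19]
9: 0x5b (blk 11, set 3) → L1-HIT  vc=[5, 19]
10: 0x9b (blk 19, set 3) → VC-HIT  vc=[5, 11]
11: 0x9e (blk 19, set 3) → L1-HIT  vc=[5, 11]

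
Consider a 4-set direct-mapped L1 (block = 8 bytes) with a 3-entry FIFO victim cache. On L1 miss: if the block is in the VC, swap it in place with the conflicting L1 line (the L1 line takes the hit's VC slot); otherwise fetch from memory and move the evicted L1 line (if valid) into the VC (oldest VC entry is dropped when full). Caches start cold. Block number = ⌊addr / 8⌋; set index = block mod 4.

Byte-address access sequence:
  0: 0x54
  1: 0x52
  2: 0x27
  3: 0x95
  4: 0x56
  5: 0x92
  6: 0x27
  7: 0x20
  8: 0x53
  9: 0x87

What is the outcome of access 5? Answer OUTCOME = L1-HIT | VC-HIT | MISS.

OUTCOME = VC-HIT

#0 0x54→b10/s2 MISS; vc=[]
#1 0x52→b10/s2 L1-HIT; vc=[]
#2 0x27→b4/s0 MISS; vc=[]
#3 0x95→b18/s2 MISS; vc=[10]
#4 0x56→b10/s2 VC-HIT; vc=[18]
#5 0x92→b18/s2 VC-HIT; vc=[10]
#6 0x27→b4/s0 L1-HIT; vc=[10]
#7 0x20→b4/s0 L1-HIT; vc=[10]
#8 0x53→b10/s2 VC-HIT; vc=[18]
#9 0x87→b16/s0 MISS; vc=[18,4]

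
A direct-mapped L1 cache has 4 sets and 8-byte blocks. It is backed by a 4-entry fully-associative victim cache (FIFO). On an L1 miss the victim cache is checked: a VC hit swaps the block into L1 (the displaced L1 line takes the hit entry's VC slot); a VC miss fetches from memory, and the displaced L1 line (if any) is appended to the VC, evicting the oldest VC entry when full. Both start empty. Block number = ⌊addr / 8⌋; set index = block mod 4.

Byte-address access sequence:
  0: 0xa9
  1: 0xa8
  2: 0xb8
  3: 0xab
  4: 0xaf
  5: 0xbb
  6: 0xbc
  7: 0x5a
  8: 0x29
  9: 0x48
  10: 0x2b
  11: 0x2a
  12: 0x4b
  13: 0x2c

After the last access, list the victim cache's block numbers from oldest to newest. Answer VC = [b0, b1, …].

#0 0xa9→b21/s1 MISS; vc=[]
#1 0xa8→b21/s1 L1-HIT; vc=[]
#2 0xb8→b23/s3 MISS; vc=[]
#3 0xab→b21/s1 L1-HIT; vc=[]
#4 0xaf→b21/s1 L1-HIT; vc=[]
#5 0xbb→b23/s3 L1-HIT; vc=[]
#6 0xbc→b23/s3 L1-HIT; vc=[]
#7 0x5a→b11/s3 MISS; vc=[23]
#8 0x29→b5/s1 MISS; vc=[23,21]
#9 0x48→b9/s1 MISS; vc=[23,21,5]
#10 0x2b→b5/s1 VC-HIT; vc=[23,21,9]
#11 0x2a→b5/s1 L1-HIT; vc=[23,21,9]
#12 0x4b→b9/s1 VC-HIT; vc=[23,21,5]
#13 0x2c→b5/s1 VC-HIT; vc=[23,21,9]

VC = [23, 21, 9]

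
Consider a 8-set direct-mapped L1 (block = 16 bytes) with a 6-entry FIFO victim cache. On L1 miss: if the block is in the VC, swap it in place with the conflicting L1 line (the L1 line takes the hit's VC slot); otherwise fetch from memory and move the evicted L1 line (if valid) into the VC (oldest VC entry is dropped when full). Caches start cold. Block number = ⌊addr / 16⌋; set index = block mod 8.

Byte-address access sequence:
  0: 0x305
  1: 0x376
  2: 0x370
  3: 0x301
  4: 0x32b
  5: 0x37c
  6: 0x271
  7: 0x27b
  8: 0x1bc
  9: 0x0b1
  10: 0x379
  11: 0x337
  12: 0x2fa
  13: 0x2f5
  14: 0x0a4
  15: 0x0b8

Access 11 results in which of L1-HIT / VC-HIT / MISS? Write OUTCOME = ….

#0 0x305→b48/s0 MISS; vc=[]
#1 0x376→b55/s7 MISS; vc=[]
#2 0x370→b55/s7 L1-HIT; vc=[]
#3 0x301→b48/s0 L1-HIT; vc=[]
#4 0x32b→b50/s2 MISS; vc=[]
#5 0x37c→b55/s7 L1-HIT; vc=[]
#6 0x271→b39/s7 MISS; vc=[55]
#7 0x27b→b39/s7 L1-HIT; vc=[55]
#8 0x1bc→b27/s3 MISS; vc=[55]
#9 0xb1→b11/s3 MISS; vc=[55,27]
#10 0x379→b55/s7 VC-HIT; vc=[39,27]
#11 0x337→b51/s3 MISS; vc=[39,27,11]
#12 0x2fa→b47/s7 MISS; vc=[39,27,11,55]
#13 0x2f5→b47/s7 L1-HIT; vc=[39,27,11,55]
#14 0xa4→b10/s2 MISS; vc=[39,27,11,55,50]
#15 0xb8→b11/s3 VC-HIT; vc=[39,27,51,55,50]

OUTCOME = MISS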